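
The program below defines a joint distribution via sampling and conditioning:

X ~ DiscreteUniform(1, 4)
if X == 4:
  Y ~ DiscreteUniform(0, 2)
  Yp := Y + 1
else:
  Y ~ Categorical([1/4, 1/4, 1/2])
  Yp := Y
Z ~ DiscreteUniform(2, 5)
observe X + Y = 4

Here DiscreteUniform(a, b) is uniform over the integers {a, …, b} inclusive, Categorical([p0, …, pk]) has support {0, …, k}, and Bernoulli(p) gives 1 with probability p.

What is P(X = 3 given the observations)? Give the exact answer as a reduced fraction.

Enumerate traces; 12 have nonzero weight after conditioning:
  (X=2, Y=2, Z=2) weight 1/32
  (X=2, Y=2, Z=3) weight 1/32
  (X=2, Y=2, Z=4) weight 1/32
  (X=2, Y=2, Z=5) weight 1/32
  (X=3, Y=1, Z=2) weight 1/64
  (X=3, Y=1, Z=3) weight 1/64
  (X=3, Y=1, Z=4) weight 1/64
  (X=3, Y=1, Z=5) weight 1/64
  (X=4, Y=0, Z=2) weight 1/48
  … 3 more
Group by X:
  weight(X=2) = 1/8
  weight(X=3) = 1/16
  weight(X=4) = 1/12
Total weight = 1/8 + 1/16 + 1/12 = 13/48
P(X=2 | obs) = 1/8 / 13/48 = 6/13
P(X=3 | obs) = 1/16 / 13/48 = 3/13
P(X=4 | obs) = 1/12 / 13/48 = 4/13

P(X = 3 | obs) = 3/13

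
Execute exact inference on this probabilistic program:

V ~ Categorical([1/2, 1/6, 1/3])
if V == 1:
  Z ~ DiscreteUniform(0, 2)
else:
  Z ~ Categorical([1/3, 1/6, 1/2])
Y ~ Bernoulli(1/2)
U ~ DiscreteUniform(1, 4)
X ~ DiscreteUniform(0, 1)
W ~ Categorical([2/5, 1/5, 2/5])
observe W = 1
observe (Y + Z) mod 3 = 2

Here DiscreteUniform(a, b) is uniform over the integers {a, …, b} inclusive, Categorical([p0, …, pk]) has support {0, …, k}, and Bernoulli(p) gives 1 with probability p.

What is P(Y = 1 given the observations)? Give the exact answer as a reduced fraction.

P(Y = 1 | obs) = 7/24

Enumerate traces; 48 have nonzero weight after conditioning:
  (V=0, Z=1, Y=1, U=1, X=0, W=1) weight 1/960
  (V=0, Z=1, Y=1, U=1, X=1, W=1) weight 1/960
  (V=0, Z=1, Y=1, U=2, X=0, W=1) weight 1/960
  (V=0, Z=1, Y=1, U=2, X=1, W=1) weight 1/960
  (V=0, Z=1, Y=1, U=3, X=0, W=1) weight 1/960
  (V=0, Z=1, Y=1, U=3, X=1, W=1) weight 1/960
  (V=0, Z=1, Y=1, U=4, X=0, W=1) weight 1/960
  (V=0, Z=1, Y=1, U=4, X=1, W=1) weight 1/960
  (V=0, Z=2, Y=0, U=1, X=0, W=1) weight 1/320
  … 39 more
Group by Y:
  weight(Y=0) = 17/360
  weight(Y=1) = 7/360
Total weight = 17/360 + 7/360 = 1/15
P(Y=0 | obs) = 17/360 / 1/15 = 17/24
P(Y=1 | obs) = 7/360 / 1/15 = 7/24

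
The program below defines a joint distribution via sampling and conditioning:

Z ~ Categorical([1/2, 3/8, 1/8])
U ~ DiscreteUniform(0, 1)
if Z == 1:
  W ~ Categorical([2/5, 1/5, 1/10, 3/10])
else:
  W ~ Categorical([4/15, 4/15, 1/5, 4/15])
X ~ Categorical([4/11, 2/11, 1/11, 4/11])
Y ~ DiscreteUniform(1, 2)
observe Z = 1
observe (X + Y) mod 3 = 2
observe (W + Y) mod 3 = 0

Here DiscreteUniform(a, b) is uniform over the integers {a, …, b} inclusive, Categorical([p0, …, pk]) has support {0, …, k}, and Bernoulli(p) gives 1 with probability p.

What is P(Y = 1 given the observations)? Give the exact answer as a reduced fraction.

Enumerate traces; 6 have nonzero weight after conditioning:
  (Z=1, U=0, W=1, X=0, Y=2) weight 3/440
  (Z=1, U=0, W=1, X=3, Y=2) weight 3/440
  (Z=1, U=0, W=2, X=1, Y=1) weight 3/1760
  (Z=1, U=1, W=1, X=0, Y=2) weight 3/440
  (Z=1, U=1, W=1, X=3, Y=2) weight 3/440
  (Z=1, U=1, W=2, X=1, Y=1) weight 3/1760
Group by Y:
  weight(Y=1) = 3/880
  weight(Y=2) = 3/110
Total weight = 3/880 + 3/110 = 27/880
P(Y=1 | obs) = 3/880 / 27/880 = 1/9
P(Y=2 | obs) = 3/110 / 27/880 = 8/9

P(Y = 1 | obs) = 1/9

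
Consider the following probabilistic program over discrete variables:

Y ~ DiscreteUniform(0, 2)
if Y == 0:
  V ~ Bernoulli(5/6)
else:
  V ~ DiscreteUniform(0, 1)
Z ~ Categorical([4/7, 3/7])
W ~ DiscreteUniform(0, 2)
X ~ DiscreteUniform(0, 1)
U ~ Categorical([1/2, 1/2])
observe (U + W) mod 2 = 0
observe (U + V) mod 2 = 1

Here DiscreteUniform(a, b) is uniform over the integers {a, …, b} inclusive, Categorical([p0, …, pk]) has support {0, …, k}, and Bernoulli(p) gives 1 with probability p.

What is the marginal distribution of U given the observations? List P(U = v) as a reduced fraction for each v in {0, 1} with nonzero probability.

P(U=0) = 22/29, P(U=1) = 7/29

Enumerate traces; 36 have nonzero weight after conditioning:
  (Y=0, V=0, Z=0, W=1, X=0, U=1) weight 1/378
  (Y=0, V=0, Z=0, W=1, X=1, U=1) weight 1/378
  (Y=0, V=0, Z=1, W=1, X=0, U=1) weight 1/504
  (Y=0, V=0, Z=1, W=1, X=1, U=1) weight 1/504
  (Y=0, V=1, Z=0, W=0, X=0, U=0) weight 5/378
  (Y=0, V=1, Z=0, W=0, X=1, U=0) weight 5/378
  (Y=0, V=1, Z=0, W=2, X=0, U=0) weight 5/378
  (Y=0, V=1, Z=0, W=2, X=1, U=0) weight 5/378
  … 28 more
Group by U:
  weight(U=0) = 11/54
  weight(U=1) = 7/108
Total weight = 11/54 + 7/108 = 29/108
P(U=0 | obs) = 11/54 / 29/108 = 22/29
P(U=1 | obs) = 7/108 / 29/108 = 7/29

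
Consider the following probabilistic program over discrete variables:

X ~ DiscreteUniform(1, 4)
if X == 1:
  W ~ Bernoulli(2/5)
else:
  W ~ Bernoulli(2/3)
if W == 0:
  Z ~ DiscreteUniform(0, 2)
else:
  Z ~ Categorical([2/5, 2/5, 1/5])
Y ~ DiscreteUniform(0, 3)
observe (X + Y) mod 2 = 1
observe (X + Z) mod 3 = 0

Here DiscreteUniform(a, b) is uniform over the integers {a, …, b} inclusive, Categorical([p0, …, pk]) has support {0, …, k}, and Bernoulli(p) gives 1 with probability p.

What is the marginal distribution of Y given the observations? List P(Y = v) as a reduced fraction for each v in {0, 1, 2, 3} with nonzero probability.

Enumerate traces; 16 have nonzero weight after conditioning:
  (X=1, W=0, Z=2, Y=0) weight 1/80
  (X=1, W=0, Z=2, Y=2) weight 1/80
  (X=1, W=1, Z=2, Y=0) weight 1/200
  (X=1, W=1, Z=2, Y=2) weight 1/200
  (X=2, W=0, Z=1, Y=1) weight 1/144
  (X=2, W=0, Z=1, Y=3) weight 1/144
  (X=2, W=1, Z=1, Y=1) weight 1/60
  (X=2, W=1, Z=1, Y=3) weight 1/60
  … 8 more
Group by Y:
  weight(Y=0) = 37/900
  weight(Y=1) = 7/180
  weight(Y=2) = 37/900
  weight(Y=3) = 7/180
Total weight = 37/900 + 7/180 + 37/900 + 7/180 = 4/25
P(Y=0 | obs) = 37/900 / 4/25 = 37/144
P(Y=1 | obs) = 7/180 / 4/25 = 35/144
P(Y=2 | obs) = 37/900 / 4/25 = 37/144
P(Y=3 | obs) = 7/180 / 4/25 = 35/144

P(Y=0) = 37/144, P(Y=1) = 35/144, P(Y=2) = 37/144, P(Y=3) = 35/144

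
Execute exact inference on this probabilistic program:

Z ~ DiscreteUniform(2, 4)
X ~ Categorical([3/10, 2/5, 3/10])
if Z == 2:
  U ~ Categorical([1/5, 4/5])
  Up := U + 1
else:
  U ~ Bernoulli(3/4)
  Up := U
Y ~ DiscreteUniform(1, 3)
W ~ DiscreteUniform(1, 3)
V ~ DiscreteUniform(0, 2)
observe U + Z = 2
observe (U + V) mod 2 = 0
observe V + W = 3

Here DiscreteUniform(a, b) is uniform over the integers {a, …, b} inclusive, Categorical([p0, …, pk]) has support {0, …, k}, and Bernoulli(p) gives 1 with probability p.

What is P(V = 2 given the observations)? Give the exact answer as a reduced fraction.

Enumerate traces; 18 have nonzero weight after conditioning:
  (Z=2, X=0, U=0, Y=1, W=1, V=2) weight 1/1350
  (Z=2, X=0, U=0, Y=1, W=3, V=0) weight 1/1350
  (Z=2, X=0, U=0, Y=2, W=1, V=2) weight 1/1350
  (Z=2, X=0, U=0, Y=2, W=3, V=0) weight 1/1350
  (Z=2, X=0, U=0, Y=3, W=1, V=2) weight 1/1350
  (Z=2, X=0, U=0, Y=3, W=3, V=0) weight 1/1350
  (Z=2, X=1, U=0, Y=1, W=1, V=2) weight 2/2025
  (Z=2, X=1, U=0, Y=1, W=3, V=0) weight 2/2025
  … 10 more
Group by V:
  weight(V=0) = 1/135
  weight(V=2) = 1/135
Total weight = 1/135 + 1/135 = 2/135
P(V=0 | obs) = 1/135 / 2/135 = 1/2
P(V=2 | obs) = 1/135 / 2/135 = 1/2

P(V = 2 | obs) = 1/2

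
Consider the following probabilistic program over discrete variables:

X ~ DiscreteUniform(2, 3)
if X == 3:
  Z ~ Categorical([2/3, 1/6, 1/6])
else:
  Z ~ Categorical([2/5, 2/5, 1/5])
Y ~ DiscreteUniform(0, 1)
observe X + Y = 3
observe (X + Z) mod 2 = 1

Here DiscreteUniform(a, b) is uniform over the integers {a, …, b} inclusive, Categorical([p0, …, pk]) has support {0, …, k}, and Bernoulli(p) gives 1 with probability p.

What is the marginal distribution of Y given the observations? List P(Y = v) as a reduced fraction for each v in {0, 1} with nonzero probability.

Enumerate traces; 3 have nonzero weight after conditioning:
  (X=2, Z=1, Y=1) weight 1/10
  (X=3, Z=0, Y=0) weight 1/6
  (X=3, Z=2, Y=0) weight 1/24
Group by Y:
  weight(Y=0) = 5/24
  weight(Y=1) = 1/10
Total weight = 5/24 + 1/10 = 37/120
P(Y=0 | obs) = 5/24 / 37/120 = 25/37
P(Y=1 | obs) = 1/10 / 37/120 = 12/37

P(Y=0) = 25/37, P(Y=1) = 12/37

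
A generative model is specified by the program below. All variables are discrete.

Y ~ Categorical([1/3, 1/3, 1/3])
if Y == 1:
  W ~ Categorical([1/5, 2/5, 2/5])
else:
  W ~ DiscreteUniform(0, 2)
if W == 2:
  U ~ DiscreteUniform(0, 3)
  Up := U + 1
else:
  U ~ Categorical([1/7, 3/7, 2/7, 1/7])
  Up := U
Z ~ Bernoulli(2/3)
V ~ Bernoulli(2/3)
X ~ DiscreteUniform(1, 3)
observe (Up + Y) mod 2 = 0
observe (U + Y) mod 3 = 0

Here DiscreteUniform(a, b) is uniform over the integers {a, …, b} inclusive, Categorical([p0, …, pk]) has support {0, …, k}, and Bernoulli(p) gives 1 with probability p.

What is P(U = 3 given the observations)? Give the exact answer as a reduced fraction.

P(U = 3 | obs) = 35/152

Enumerate traces; 60 have nonzero weight after conditioning:
  (Y=0, W=0, U=0, Z=0, V=0, X=1) weight 1/1701
  (Y=0, W=0, U=0, Z=0, V=0, X=2) weight 1/1701
  (Y=0, W=0, U=0, Z=0, V=0, X=3) weight 1/1701
  (Y=0, W=0, U=0, Z=0, V=1, X=1) weight 2/1701
  (Y=0, W=0, U=0, Z=0, V=1, X=2) weight 2/1701
  (Y=0, W=0, U=0, Z=0, V=1, X=3) weight 2/1701
  (Y=0, W=0, U=0, Z=1, V=0, X=1) weight 2/1701
  (Y=0, W=0, U=0, Z=1, V=0, X=2) weight 2/1701
  (Y=0, W=2, U=3, Z=0, V=0, X=1) weight 1/972
  (Y=1, W=2, U=2, Z=0, V=0, X=1) weight 1/810
  … 50 more
Group by U:
  weight(U=0) = 2/63
  weight(U=1) = 1/36
  weight(U=2) = 1/30
  weight(U=3) = 1/36
Total weight = 2/63 + 1/36 + 1/30 + 1/36 = 38/315
P(U=0 | obs) = 2/63 / 38/315 = 5/19
P(U=1 | obs) = 1/36 / 38/315 = 35/152
P(U=2 | obs) = 1/30 / 38/315 = 21/76
P(U=3 | obs) = 1/36 / 38/315 = 35/152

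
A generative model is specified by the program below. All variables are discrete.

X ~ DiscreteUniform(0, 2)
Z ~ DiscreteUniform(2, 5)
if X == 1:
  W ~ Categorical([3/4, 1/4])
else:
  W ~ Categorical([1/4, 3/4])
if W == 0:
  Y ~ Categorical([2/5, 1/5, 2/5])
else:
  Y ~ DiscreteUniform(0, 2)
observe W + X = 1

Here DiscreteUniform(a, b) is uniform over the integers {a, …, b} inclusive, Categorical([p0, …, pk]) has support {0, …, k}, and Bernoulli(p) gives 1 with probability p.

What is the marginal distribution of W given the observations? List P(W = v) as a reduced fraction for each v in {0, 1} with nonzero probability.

P(W=0) = 1/2, P(W=1) = 1/2

Enumerate traces; 24 have nonzero weight after conditioning:
  (X=0, Z=2, W=1, Y=0) weight 1/48
  (X=0, Z=2, W=1, Y=1) weight 1/48
  (X=0, Z=2, W=1, Y=2) weight 1/48
  (X=0, Z=3, W=1, Y=0) weight 1/48
  (X=0, Z=3, W=1, Y=1) weight 1/48
  (X=0, Z=3, W=1, Y=2) weight 1/48
  (X=0, Z=4, W=1, Y=0) weight 1/48
  (X=0, Z=4, W=1, Y=1) weight 1/48
  (X=1, Z=2, W=0, Y=0) weight 1/40
  … 15 more
Group by W:
  weight(W=0) = 1/4
  weight(W=1) = 1/4
Total weight = 1/4 + 1/4 = 1/2
P(W=0 | obs) = 1/4 / 1/2 = 1/2
P(W=1 | obs) = 1/4 / 1/2 = 1/2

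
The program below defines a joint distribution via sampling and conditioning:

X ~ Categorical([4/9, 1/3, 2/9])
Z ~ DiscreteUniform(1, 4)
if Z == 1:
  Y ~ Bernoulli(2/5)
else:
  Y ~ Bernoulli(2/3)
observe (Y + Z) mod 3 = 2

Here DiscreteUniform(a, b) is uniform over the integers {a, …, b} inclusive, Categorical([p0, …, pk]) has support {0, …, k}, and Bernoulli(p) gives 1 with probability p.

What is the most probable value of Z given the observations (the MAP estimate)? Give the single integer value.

Enumerate traces; 9 have nonzero weight after conditioning:
  (X=0, Z=1, Y=1) weight 2/45
  (X=0, Z=2, Y=0) weight 1/27
  (X=0, Z=4, Y=1) weight 2/27
  (X=1, Z=1, Y=1) weight 1/30
  (X=1, Z=2, Y=0) weight 1/36
  (X=1, Z=4, Y=1) weight 1/18
  (X=2, Z=1, Y=1) weight 1/45
  (X=2, Z=2, Y=0) weight 1/54
  … 1 more
Group by Z:
  weight(Z=1) = 1/10
  weight(Z=2) = 1/12
  weight(Z=4) = 1/6
Total weight = 1/10 + 1/12 + 1/6 = 7/20
P(Z=1 | obs) = 1/10 / 7/20 = 2/7
P(Z=2 | obs) = 1/12 / 7/20 = 5/21
P(Z=4 | obs) = 1/6 / 7/20 = 10/21
argmax = 4

argmax_v P(Z = v | obs) = 4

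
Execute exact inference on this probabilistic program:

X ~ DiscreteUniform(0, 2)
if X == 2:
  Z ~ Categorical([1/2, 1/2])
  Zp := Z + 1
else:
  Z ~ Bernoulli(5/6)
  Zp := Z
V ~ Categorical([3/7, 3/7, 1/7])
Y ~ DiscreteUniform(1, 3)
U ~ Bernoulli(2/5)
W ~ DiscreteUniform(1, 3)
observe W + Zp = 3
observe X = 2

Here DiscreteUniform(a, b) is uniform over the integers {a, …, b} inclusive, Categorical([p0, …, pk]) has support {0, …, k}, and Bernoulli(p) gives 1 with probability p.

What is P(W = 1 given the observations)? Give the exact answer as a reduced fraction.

P(W = 1 | obs) = 1/2

Enumerate traces; 36 have nonzero weight after conditioning:
  (X=2, Z=0, V=0, Y=1, U=0, W=2) weight 1/210
  (X=2, Z=0, V=0, Y=1, U=1, W=2) weight 1/315
  (X=2, Z=0, V=0, Y=2, U=0, W=2) weight 1/210
  (X=2, Z=0, V=0, Y=2, U=1, W=2) weight 1/315
  (X=2, Z=0, V=0, Y=3, U=0, W=2) weight 1/210
  (X=2, Z=0, V=0, Y=3, U=1, W=2) weight 1/315
  (X=2, Z=0, V=1, Y=1, U=0, W=2) weight 1/210
  (X=2, Z=0, V=1, Y=1, U=1, W=2) weight 1/315
  (X=2, Z=1, V=0, Y=1, U=0, W=1) weight 1/210
  … 27 more
Group by W:
  weight(W=1) = 1/18
  weight(W=2) = 1/18
Total weight = 1/18 + 1/18 = 1/9
P(W=1 | obs) = 1/18 / 1/9 = 1/2
P(W=2 | obs) = 1/18 / 1/9 = 1/2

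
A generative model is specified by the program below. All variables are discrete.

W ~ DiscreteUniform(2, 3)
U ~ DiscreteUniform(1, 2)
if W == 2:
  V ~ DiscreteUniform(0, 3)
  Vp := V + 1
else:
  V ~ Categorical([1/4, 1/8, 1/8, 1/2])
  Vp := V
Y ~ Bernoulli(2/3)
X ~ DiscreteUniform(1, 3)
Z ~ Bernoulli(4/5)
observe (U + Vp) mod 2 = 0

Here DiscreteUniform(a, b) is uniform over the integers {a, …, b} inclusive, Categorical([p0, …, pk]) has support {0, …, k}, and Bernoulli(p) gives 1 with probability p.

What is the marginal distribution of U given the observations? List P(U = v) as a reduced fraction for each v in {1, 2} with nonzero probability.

P(U=1) = 9/16, P(U=2) = 7/16

Enumerate traces; 96 have nonzero weight after conditioning:
  (W=2, U=1, V=0, Y=0, X=1, Z=0) weight 1/720
  (W=2, U=1, V=0, Y=0, X=1, Z=1) weight 1/180
  (W=2, U=1, V=0, Y=0, X=2, Z=0) weight 1/720
  (W=2, U=1, V=0, Y=0, X=2, Z=1) weight 1/180
  (W=2, U=1, V=0, Y=0, X=3, Z=0) weight 1/720
  (W=2, U=1, V=0, Y=0, X=3, Z=1) weight 1/180
  (W=2, U=1, V=0, Y=1, X=1, Z=0) weight 1/360
  (W=2, U=1, V=0, Y=1, X=1, Z=1) weight 1/90
  (W=2, U=2, V=1, Y=0, X=1, Z=0) weight 1/720
  … 87 more
Group by U:
  weight(U=1) = 9/32
  weight(U=2) = 7/32
Total weight = 9/32 + 7/32 = 1/2
P(U=1 | obs) = 9/32 / 1/2 = 9/16
P(U=2 | obs) = 7/32 / 1/2 = 7/16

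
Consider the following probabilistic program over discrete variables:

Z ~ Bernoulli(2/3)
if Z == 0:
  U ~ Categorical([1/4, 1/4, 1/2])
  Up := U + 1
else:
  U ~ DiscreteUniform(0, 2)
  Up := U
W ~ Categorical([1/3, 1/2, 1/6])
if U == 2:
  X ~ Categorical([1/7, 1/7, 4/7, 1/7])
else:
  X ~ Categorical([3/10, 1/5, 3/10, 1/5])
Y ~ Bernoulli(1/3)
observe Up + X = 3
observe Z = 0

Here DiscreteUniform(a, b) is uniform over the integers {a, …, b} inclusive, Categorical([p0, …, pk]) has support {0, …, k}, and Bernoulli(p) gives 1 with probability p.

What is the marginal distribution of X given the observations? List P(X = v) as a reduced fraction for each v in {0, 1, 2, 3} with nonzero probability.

P(X=0) = 4/11, P(X=1) = 14/55, P(X=2) = 21/55

Enumerate traces; 18 have nonzero weight after conditioning:
  (Z=0, U=0, W=0, X=2, Y=0) weight 1/180
  (Z=0, U=0, W=0, X=2, Y=1) weight 1/360
  (Z=0, U=0, W=1, X=2, Y=0) weight 1/120
  (Z=0, U=0, W=1, X=2, Y=1) weight 1/240
  (Z=0, U=0, W=2, X=2, Y=0) weight 1/360
  (Z=0, U=0, W=2, X=2, Y=1) weight 1/720
  (Z=0, U=1, W=0, X=1, Y=0) weight 1/270
  (Z=0, U=1, W=0, X=1, Y=1) weight 1/540
  (Z=0, U=2, W=0, X=0, Y=0) weight 1/189
  … 9 more
Group by X:
  weight(X=0) = 1/42
  weight(X=1) = 1/60
  weight(X=2) = 1/40
Total weight = 1/42 + 1/60 + 1/40 = 11/168
P(X=0 | obs) = 1/42 / 11/168 = 4/11
P(X=1 | obs) = 1/60 / 11/168 = 14/55
P(X=2 | obs) = 1/40 / 11/168 = 21/55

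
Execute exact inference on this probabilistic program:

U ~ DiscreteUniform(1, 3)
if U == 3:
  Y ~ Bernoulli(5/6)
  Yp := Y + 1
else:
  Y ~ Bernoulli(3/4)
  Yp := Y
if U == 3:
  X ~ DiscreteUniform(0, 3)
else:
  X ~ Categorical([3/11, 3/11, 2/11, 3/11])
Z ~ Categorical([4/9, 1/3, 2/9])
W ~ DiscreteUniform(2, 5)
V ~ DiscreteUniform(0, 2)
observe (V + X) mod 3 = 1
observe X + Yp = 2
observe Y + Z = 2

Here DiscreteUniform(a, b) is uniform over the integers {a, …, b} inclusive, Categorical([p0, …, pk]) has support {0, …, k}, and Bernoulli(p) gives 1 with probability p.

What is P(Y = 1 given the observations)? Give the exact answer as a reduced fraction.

Enumerate traces; 24 have nonzero weight after conditioning:
  (U=1, Y=0, X=2, Z=2, W=2, V=2) weight 1/3564
  (U=1, Y=0, X=2, Z=2, W=3, V=2) weight 1/3564
  (U=1, Y=0, X=2, Z=2, W=4, V=2) weight 1/3564
  (U=1, Y=0, X=2, Z=2, W=5, V=2) weight 1/3564
  (U=1, Y=1, X=1, Z=1, W=2, V=0) weight 1/528
  (U=1, Y=1, X=1, Z=1, W=3, V=0) weight 1/528
  (U=1, Y=1, X=1, Z=1, W=4, V=0) weight 1/528
  (U=1, Y=1, X=1, Z=1, W=5, V=0) weight 1/528
  … 16 more
Group by Y:
  weight(Y=0) = 35/10692
  weight(Y=1) = 163/7128
Total weight = 35/10692 + 163/7128 = 559/21384
P(Y=0 | obs) = 35/10692 / 559/21384 = 70/559
P(Y=1 | obs) = 163/7128 / 559/21384 = 489/559

P(Y = 1 | obs) = 489/559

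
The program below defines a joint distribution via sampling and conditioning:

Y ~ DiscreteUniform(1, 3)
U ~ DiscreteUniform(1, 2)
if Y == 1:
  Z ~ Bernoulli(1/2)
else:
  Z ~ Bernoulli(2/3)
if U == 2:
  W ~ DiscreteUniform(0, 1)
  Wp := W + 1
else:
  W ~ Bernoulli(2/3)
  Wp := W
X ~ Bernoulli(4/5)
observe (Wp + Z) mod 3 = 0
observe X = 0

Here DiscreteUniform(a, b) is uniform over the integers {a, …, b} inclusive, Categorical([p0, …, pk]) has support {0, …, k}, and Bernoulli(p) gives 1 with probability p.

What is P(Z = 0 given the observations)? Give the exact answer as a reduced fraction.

Enumerate traces; 6 have nonzero weight after conditioning:
  (Y=1, U=1, Z=0, W=0, X=0) weight 1/180
  (Y=1, U=2, Z=1, W=1, X=0) weight 1/120
  (Y=2, U=1, Z=0, W=0, X=0) weight 1/270
  (Y=2, U=2, Z=1, W=1, X=0) weight 1/90
  (Y=3, U=1, Z=0, W=0, X=0) weight 1/270
  (Y=3, U=2, Z=1, W=1, X=0) weight 1/90
Group by Z:
  weight(Z=0) = 7/540
  weight(Z=1) = 11/360
Total weight = 7/540 + 11/360 = 47/1080
P(Z=0 | obs) = 7/540 / 47/1080 = 14/47
P(Z=1 | obs) = 11/360 / 47/1080 = 33/47

P(Z = 0 | obs) = 14/47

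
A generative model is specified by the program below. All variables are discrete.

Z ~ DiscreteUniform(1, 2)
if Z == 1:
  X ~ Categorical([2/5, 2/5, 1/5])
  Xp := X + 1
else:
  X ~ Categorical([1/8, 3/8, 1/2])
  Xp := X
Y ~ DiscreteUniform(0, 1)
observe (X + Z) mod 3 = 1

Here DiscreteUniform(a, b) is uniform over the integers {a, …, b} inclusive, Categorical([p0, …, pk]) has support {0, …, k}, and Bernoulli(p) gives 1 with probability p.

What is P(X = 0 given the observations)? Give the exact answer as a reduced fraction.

Enumerate traces; 4 have nonzero weight after conditioning:
  (Z=1, X=0, Y=0) weight 1/10
  (Z=1, X=0, Y=1) weight 1/10
  (Z=2, X=2, Y=0) weight 1/8
  (Z=2, X=2, Y=1) weight 1/8
Group by X:
  weight(X=0) = 1/5
  weight(X=2) = 1/4
Total weight = 1/5 + 1/4 = 9/20
P(X=0 | obs) = 1/5 / 9/20 = 4/9
P(X=2 | obs) = 1/4 / 9/20 = 5/9

P(X = 0 | obs) = 4/9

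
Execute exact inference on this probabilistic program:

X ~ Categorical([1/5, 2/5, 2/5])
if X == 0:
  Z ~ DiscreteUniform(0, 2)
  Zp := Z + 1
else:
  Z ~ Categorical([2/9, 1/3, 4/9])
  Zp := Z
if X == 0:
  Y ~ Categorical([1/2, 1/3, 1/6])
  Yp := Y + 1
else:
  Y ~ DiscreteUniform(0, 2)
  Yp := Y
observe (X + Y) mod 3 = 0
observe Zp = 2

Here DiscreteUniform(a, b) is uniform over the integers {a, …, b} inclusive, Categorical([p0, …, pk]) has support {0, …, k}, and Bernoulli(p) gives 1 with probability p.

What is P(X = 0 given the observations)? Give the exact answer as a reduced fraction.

Enumerate traces; 3 have nonzero weight after conditioning:
  (X=0, Z=1, Y=0) weight 1/30
  (X=1, Z=2, Y=2) weight 8/135
  (X=2, Z=2, Y=1) weight 8/135
Group by X:
  weight(X=0) = 1/30
  weight(X=1) = 8/135
  weight(X=2) = 8/135
Total weight = 1/30 + 8/135 + 8/135 = 41/270
P(X=0 | obs) = 1/30 / 41/270 = 9/41
P(X=1 | obs) = 8/135 / 41/270 = 16/41
P(X=2 | obs) = 8/135 / 41/270 = 16/41

P(X = 0 | obs) = 9/41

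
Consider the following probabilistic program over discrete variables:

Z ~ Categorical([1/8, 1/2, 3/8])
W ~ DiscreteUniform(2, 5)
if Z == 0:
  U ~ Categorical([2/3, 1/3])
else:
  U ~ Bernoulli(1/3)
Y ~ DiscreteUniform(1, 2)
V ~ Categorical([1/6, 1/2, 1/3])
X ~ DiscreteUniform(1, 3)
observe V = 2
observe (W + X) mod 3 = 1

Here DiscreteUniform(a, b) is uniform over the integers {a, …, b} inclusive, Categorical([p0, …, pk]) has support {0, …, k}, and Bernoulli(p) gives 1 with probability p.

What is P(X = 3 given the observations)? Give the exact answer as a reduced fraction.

Enumerate traces; 48 have nonzero weight after conditioning:
  (Z=0, W=2, U=0, Y=1, V=2, X=2) weight 1/864
  (Z=0, W=2, U=0, Y=2, V=2, X=2) weight 1/864
  (Z=0, W=2, U=1, Y=1, V=2, X=2) weight 1/1728
  (Z=0, W=2, U=1, Y=2, V=2, X=2) weight 1/1728
  (Z=0, W=3, U=0, Y=1, V=2, X=1) weight 1/864
  (Z=0, W=3, U=0, Y=2, V=2, X=1) weight 1/864
  (Z=0, W=3, U=1, Y=1, V=2, X=1) weight 1/1728
  (Z=0, W=3, U=1, Y=2, V=2, X=1) weight 1/1728
  (Z=0, W=4, U=0, Y=1, V=2, X=3) weight 1/864
  … 39 more
Group by X:
  weight(X=1) = 1/36
  weight(X=2) = 1/18
  weight(X=3) = 1/36
Total weight = 1/36 + 1/18 + 1/36 = 1/9
P(X=1 | obs) = 1/36 / 1/9 = 1/4
P(X=2 | obs) = 1/18 / 1/9 = 1/2
P(X=3 | obs) = 1/36 / 1/9 = 1/4

P(X = 3 | obs) = 1/4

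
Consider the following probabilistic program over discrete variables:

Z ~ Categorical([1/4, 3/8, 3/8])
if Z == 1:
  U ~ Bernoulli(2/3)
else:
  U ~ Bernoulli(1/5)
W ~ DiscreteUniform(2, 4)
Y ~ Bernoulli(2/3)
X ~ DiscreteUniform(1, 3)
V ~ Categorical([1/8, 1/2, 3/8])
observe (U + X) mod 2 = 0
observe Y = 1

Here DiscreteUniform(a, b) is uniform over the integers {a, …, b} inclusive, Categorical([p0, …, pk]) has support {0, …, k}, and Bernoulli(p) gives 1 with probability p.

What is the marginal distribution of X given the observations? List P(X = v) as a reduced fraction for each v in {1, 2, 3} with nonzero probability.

Enumerate traces; 81 have nonzero weight after conditioning:
  (Z=0, U=0, W=2, Y=1, X=2, V=0) weight 1/540
  (Z=0, U=0, W=2, Y=1, X=2, V=1) weight 1/135
  (Z=0, U=0, W=2, Y=1, X=2, V=2) weight 1/180
  (Z=0, U=0, W=3, Y=1, X=2, V=0) weight 1/540
  (Z=0, U=0, W=3, Y=1, X=2, V=1) weight 1/135
  (Z=0, U=0, W=3, Y=1, X=2, V=2) weight 1/180
  (Z=0, U=0, W=4, Y=1, X=2, V=0) weight 1/540
  (Z=0, U=0, W=4, Y=1, X=2, V=1) weight 1/135
  (Z=0, U=1, W=2, Y=1, X=1, V=0) weight 1/2160
  (Z=0, U=1, W=2, Y=1, X=3, V=0) weight 1/2160
  … 71 more
Group by X:
  weight(X=1) = 1/12
  weight(X=2) = 5/36
  weight(X=3) = 1/12
Total weight = 1/12 + 5/36 + 1/12 = 11/36
P(X=1 | obs) = 1/12 / 11/36 = 3/11
P(X=2 | obs) = 5/36 / 11/36 = 5/11
P(X=3 | obs) = 1/12 / 11/36 = 3/11

P(X=1) = 3/11, P(X=2) = 5/11, P(X=3) = 3/11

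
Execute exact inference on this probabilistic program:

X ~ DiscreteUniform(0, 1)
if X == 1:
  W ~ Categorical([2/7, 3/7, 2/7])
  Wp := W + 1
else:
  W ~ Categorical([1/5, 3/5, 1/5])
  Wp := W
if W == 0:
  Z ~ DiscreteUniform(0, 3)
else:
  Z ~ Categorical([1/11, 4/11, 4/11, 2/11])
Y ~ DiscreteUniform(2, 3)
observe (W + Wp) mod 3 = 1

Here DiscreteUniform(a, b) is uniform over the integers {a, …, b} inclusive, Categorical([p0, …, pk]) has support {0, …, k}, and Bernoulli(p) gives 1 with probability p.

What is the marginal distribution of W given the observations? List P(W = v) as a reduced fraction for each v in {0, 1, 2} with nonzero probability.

Enumerate traces; 16 have nonzero weight after conditioning:
  (X=0, W=2, Z=0, Y=2) weight 1/220
  (X=0, W=2, Z=0, Y=3) weight 1/220
  (X=0, W=2, Z=1, Y=2) weight 1/55
  (X=0, W=2, Z=1, Y=3) weight 1/55
  (X=0, W=2, Z=2, Y=2) weight 1/55
  (X=0, W=2, Z=2, Y=3) weight 1/55
  (X=0, W=2, Z=3, Y=2) weight 1/110
  (X=0, W=2, Z=3, Y=3) weight 1/110
  (X=1, W=0, Z=0, Y=2) weight 1/56
  … 7 more
Group by W:
  weight(W=0) = 1/7
  weight(W=2) = 1/10
Total weight = 1/7 + 1/10 = 17/70
P(W=0 | obs) = 1/7 / 17/70 = 10/17
P(W=2 | obs) = 1/10 / 17/70 = 7/17

P(W=0) = 10/17, P(W=2) = 7/17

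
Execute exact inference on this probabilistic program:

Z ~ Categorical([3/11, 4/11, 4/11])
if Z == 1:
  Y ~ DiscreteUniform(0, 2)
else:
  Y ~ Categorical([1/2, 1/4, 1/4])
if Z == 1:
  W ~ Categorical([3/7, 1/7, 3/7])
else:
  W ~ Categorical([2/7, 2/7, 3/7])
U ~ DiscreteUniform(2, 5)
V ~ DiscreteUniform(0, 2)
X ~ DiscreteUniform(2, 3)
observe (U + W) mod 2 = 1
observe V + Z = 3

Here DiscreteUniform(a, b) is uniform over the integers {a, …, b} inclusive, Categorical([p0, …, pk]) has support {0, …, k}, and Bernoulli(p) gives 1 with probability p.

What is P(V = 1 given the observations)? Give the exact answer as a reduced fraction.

Enumerate traces; 72 have nonzero weight after conditioning:
  (Z=1, Y=0, W=0, U=3, V=2, X=2) weight 1/462
  (Z=1, Y=0, W=0, U=3, V=2, X=3) weight 1/462
  (Z=1, Y=0, W=0, U=5, V=2, X=2) weight 1/462
  (Z=1, Y=0, W=0, U=5, V=2, X=3) weight 1/462
  (Z=1, Y=0, W=1, U=2, V=2, X=2) weight 1/1386
  (Z=1, Y=0, W=1, U=2, V=2, X=3) weight 1/1386
  (Z=1, Y=0, W=1, U=4, V=2, X=2) weight 1/1386
  (Z=1, Y=0, W=1, U=4, V=2, X=3) weight 1/1386
  (Z=2, Y=0, W=0, U=3, V=1, X=2) weight 1/462
  … 63 more
Group by V:
  weight(V=1) = 2/33
  weight(V=2) = 2/33
Total weight = 2/33 + 2/33 = 4/33
P(V=1 | obs) = 2/33 / 4/33 = 1/2
P(V=2 | obs) = 2/33 / 4/33 = 1/2

P(V = 1 | obs) = 1/2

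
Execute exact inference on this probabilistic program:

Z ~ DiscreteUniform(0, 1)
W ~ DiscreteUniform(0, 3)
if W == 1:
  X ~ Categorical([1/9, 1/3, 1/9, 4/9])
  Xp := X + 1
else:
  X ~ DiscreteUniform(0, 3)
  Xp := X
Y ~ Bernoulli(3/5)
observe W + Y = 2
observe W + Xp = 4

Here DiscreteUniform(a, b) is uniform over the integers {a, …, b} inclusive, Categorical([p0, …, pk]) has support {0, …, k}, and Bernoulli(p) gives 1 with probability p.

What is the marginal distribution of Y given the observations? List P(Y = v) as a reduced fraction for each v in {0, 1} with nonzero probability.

Enumerate traces; 4 have nonzero weight after conditioning:
  (Z=0, W=1, X=2, Y=1) weight 1/120
  (Z=0, W=2, X=2, Y=0) weight 1/80
  (Z=1, W=1, X=2, Y=1) weight 1/120
  (Z=1, W=2, X=2, Y=0) weight 1/80
Group by Y:
  weight(Y=0) = 1/40
  weight(Y=1) = 1/60
Total weight = 1/40 + 1/60 = 1/24
P(Y=0 | obs) = 1/40 / 1/24 = 3/5
P(Y=1 | obs) = 1/60 / 1/24 = 2/5

P(Y=0) = 3/5, P(Y=1) = 2/5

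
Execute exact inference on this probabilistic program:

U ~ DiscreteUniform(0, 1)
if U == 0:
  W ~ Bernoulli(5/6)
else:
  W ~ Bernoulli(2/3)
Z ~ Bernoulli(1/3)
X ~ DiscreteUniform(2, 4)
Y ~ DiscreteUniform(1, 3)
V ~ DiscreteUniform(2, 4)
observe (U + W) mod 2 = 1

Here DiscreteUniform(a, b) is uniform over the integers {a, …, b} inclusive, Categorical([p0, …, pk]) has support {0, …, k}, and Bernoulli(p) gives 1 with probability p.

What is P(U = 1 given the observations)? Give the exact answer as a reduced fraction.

P(U = 1 | obs) = 2/7

Enumerate traces; 108 have nonzero weight after conditioning:
  (U=0, W=1, Z=0, X=2, Y=1, V=2) weight 5/486
  (U=0, W=1, Z=0, X=2, Y=1, V=3) weight 5/486
  (U=0, W=1, Z=0, X=2, Y=1, V=4) weight 5/486
  (U=0, W=1, Z=0, X=2, Y=2, V=2) weight 5/486
  (U=0, W=1, Z=0, X=2, Y=2, V=3) weight 5/486
  (U=0, W=1, Z=0, X=2, Y=2, V=4) weight 5/486
  (U=0, W=1, Z=0, X=2, Y=3, V=2) weight 5/486
  (U=0, W=1, Z=0, X=2, Y=3, V=3) weight 5/486
  (U=1, W=0, Z=0, X=2, Y=1, V=2) weight 1/243
  … 99 more
Group by U:
  weight(U=0) = 5/12
  weight(U=1) = 1/6
Total weight = 5/12 + 1/6 = 7/12
P(U=0 | obs) = 5/12 / 7/12 = 5/7
P(U=1 | obs) = 1/6 / 7/12 = 2/7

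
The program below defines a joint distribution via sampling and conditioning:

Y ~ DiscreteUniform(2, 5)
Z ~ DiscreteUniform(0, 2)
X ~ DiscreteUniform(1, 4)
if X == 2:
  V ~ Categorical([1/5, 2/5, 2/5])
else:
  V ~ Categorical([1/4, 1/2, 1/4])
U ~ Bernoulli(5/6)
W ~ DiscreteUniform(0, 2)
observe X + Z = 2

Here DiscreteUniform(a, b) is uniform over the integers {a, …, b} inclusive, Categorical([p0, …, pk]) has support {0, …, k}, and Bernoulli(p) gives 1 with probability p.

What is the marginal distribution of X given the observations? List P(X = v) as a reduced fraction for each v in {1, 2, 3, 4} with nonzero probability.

Enumerate traces; 144 have nonzero weight after conditioning:
  (Y=2, Z=0, X=2, V=0, U=0, W=0) weight 1/4320
  (Y=2, Z=0, X=2, V=0, U=0, W=1) weight 1/4320
  (Y=2, Z=0, X=2, V=0, U=0, W=2) weight 1/4320
  (Y=2, Z=0, X=2, V=0, U=1, W=0) weight 1/864
  (Y=2, Z=0, X=2, V=0, U=1, W=1) weight 1/864
  (Y=2, Z=0, X=2, V=0, U=1, W=2) weight 1/864
  (Y=2, Z=0, X=2, V=1, U=0, W=0) weight 1/2160
  (Y=2, Z=0, X=2, V=1, U=0, W=1) weight 1/2160
  (Y=2, Z=1, X=1, V=0, U=0, W=0) weight 1/3456
  … 135 more
Group by X:
  weight(X=1) = 1/12
  weight(X=2) = 1/12
Total weight = 1/12 + 1/12 = 1/6
P(X=1 | obs) = 1/12 / 1/6 = 1/2
P(X=2 | obs) = 1/12 / 1/6 = 1/2

P(X=1) = 1/2, P(X=2) = 1/2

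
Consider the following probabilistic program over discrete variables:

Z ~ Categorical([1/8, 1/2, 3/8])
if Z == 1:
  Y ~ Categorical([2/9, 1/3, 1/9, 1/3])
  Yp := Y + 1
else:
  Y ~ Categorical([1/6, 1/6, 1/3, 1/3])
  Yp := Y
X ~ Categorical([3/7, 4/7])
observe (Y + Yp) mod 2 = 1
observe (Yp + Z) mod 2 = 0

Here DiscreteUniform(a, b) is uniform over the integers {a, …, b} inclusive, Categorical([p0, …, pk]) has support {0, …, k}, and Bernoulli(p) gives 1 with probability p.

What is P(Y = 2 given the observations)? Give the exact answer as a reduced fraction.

Enumerate traces; 4 have nonzero weight after conditioning:
  (Z=1, Y=0, X=0) weight 1/21
  (Z=1, Y=0, X=1) weight 4/63
  (Z=1, Y=2, X=0) weight 1/42
  (Z=1, Y=2, X=1) weight 2/63
Group by Y:
  weight(Y=0) = 1/9
  weight(Y=2) = 1/18
Total weight = 1/9 + 1/18 = 1/6
P(Y=0 | obs) = 1/9 / 1/6 = 2/3
P(Y=2 | obs) = 1/18 / 1/6 = 1/3

P(Y = 2 | obs) = 1/3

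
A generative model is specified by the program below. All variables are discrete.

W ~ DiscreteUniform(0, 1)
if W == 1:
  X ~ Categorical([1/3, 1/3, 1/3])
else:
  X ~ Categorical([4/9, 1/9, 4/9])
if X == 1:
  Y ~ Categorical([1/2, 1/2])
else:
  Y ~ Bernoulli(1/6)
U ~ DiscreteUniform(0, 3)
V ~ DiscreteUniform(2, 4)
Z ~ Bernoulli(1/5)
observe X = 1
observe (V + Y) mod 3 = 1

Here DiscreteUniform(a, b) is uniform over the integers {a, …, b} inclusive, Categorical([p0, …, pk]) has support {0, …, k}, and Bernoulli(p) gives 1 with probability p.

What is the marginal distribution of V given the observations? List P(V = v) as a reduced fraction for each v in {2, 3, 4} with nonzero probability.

Enumerate traces; 32 have nonzero weight after conditioning:
  (W=0, X=1, Y=0, U=0, V=4, Z=0) weight 1/540
  (W=0, X=1, Y=0, U=0, V=4, Z=1) weight 1/2160
  (W=0, X=1, Y=0, U=1, V=4, Z=0) weight 1/540
  (W=0, X=1, Y=0, U=1, V=4, Z=1) weight 1/2160
  (W=0, X=1, Y=0, U=2, V=4, Z=0) weight 1/540
  (W=0, X=1, Y=0, U=2, V=4, Z=1) weight 1/2160
  (W=0, X=1, Y=0, U=3, V=4, Z=0) weight 1/540
  (W=0, X=1, Y=0, U=3, V=4, Z=1) weight 1/2160
  (W=0, X=1, Y=1, U=0, V=3, Z=0) weight 1/540
  … 23 more
Group by V:
  weight(V=3) = 1/27
  weight(V=4) = 1/27
Total weight = 1/27 + 1/27 = 2/27
P(V=3 | obs) = 1/27 / 2/27 = 1/2
P(V=4 | obs) = 1/27 / 2/27 = 1/2

P(V=3) = 1/2, P(V=4) = 1/2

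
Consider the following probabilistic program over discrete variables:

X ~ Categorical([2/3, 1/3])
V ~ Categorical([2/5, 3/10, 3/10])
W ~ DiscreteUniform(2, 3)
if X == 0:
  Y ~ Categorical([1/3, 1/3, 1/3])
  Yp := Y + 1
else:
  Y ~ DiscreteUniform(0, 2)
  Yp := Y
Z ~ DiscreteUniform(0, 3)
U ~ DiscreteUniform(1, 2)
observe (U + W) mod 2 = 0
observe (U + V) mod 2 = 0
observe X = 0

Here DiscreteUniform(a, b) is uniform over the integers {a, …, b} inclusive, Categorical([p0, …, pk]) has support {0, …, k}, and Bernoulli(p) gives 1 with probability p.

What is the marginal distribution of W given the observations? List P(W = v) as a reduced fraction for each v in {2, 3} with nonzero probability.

P(W=2) = 7/10, P(W=3) = 3/10

Enumerate traces; 36 have nonzero weight after conditioning:
  (X=0, V=0, W=2, Y=0, Z=0, U=2) weight 1/180
  (X=0, V=0, W=2, Y=0, Z=1, U=2) weight 1/180
  (X=0, V=0, W=2, Y=0, Z=2, U=2) weight 1/180
  (X=0, V=0, W=2, Y=0, Z=3, U=2) weight 1/180
  (X=0, V=0, W=2, Y=1, Z=0, U=2) weight 1/180
  (X=0, V=0, W=2, Y=1, Z=1, U=2) weight 1/180
  (X=0, V=0, W=2, Y=1, Z=2, U=2) weight 1/180
  (X=0, V=0, W=2, Y=1, Z=3, U=2) weight 1/180
  (X=0, V=1, W=3, Y=0, Z=0, U=1) weight 1/240
  … 27 more
Group by W:
  weight(W=2) = 7/60
  weight(W=3) = 1/20
Total weight = 7/60 + 1/20 = 1/6
P(W=2 | obs) = 7/60 / 1/6 = 7/10
P(W=3 | obs) = 1/20 / 1/6 = 3/10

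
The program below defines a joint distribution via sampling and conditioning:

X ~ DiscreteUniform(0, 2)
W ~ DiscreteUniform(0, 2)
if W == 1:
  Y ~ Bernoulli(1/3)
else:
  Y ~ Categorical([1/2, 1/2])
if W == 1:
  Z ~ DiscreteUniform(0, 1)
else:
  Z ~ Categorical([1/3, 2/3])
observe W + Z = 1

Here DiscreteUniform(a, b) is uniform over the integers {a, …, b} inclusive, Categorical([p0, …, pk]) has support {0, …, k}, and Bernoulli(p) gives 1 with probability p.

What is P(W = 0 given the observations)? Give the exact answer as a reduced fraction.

Enumerate traces; 12 have nonzero weight after conditioning:
  (X=0, W=0, Y=0, Z=1) weight 1/27
  (X=0, W=0, Y=1, Z=1) weight 1/27
  (X=0, W=1, Y=0, Z=0) weight 1/27
  (X=0, W=1, Y=1, Z=0) weight 1/54
  (X=1, W=0, Y=0, Z=1) weight 1/27
  (X=1, W=0, Y=1, Z=1) weight 1/27
  (X=1, W=1, Y=0, Z=0) weight 1/27
  (X=1, W=1, Y=1, Z=0) weight 1/54
  … 4 more
Group by W:
  weight(W=0) = 2/9
  weight(W=1) = 1/6
Total weight = 2/9 + 1/6 = 7/18
P(W=0 | obs) = 2/9 / 7/18 = 4/7
P(W=1 | obs) = 1/6 / 7/18 = 3/7

P(W = 0 | obs) = 4/7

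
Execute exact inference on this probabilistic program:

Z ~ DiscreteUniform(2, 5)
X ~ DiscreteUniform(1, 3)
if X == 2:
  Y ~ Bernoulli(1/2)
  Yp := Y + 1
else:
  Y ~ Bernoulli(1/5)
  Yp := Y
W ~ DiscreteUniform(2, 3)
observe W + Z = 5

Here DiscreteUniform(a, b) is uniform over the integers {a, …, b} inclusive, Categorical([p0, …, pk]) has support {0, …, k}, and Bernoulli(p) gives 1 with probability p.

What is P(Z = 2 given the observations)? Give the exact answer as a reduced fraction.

Enumerate traces; 12 have nonzero weight after conditioning:
  (Z=2, X=1, Y=0, W=3) weight 1/30
  (Z=2, X=1, Y=1, W=3) weight 1/120
  (Z=2, X=2, Y=0, W=3) weight 1/48
  (Z=2, X=2, Y=1, W=3) weight 1/48
  (Z=2, X=3, Y=0, W=3) weight 1/30
  (Z=2, X=3, Y=1, W=3) weight 1/120
  (Z=3, X=1, Y=0, W=2) weight 1/30
  (Z=3, X=1, Y=1, W=2) weight 1/120
  … 4 more
Group by Z:
  weight(Z=2) = 1/8
  weight(Z=3) = 1/8
Total weight = 1/8 + 1/8 = 1/4
P(Z=2 | obs) = 1/8 / 1/4 = 1/2
P(Z=3 | obs) = 1/8 / 1/4 = 1/2

P(Z = 2 | obs) = 1/2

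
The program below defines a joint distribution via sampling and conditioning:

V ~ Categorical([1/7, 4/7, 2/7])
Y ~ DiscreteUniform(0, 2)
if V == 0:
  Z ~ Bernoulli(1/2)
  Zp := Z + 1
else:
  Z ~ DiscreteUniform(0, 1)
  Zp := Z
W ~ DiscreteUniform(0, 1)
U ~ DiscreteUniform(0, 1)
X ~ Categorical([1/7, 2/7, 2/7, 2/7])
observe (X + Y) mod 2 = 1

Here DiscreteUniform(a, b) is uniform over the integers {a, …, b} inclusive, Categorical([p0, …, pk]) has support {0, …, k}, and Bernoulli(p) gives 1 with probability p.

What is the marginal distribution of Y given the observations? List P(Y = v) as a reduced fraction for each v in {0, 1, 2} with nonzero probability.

P(Y=0) = 4/11, P(Y=1) = 3/11, P(Y=2) = 4/11

Enumerate traces; 144 have nonzero weight after conditioning:
  (V=0, Y=0, Z=0, W=0, U=0, X=1) weight 1/588
  (V=0, Y=0, Z=0, W=0, U=0, X=3) weight 1/588
  (V=0, Y=0, Z=0, W=0, U=1, X=1) weight 1/588
  (V=0, Y=0, Z=0, W=0, U=1, X=3) weight 1/588
  (V=0, Y=0, Z=0, W=1, U=0, X=1) weight 1/588
  (V=0, Y=0, Z=0, W=1, U=0, X=3) weight 1/588
  (V=0, Y=0, Z=0, W=1, U=1, X=1) weight 1/588
  (V=0, Y=0, Z=0, W=1, U=1, X=3) weight 1/588
  (V=0, Y=1, Z=0, W=0, U=0, X=0) weight 1/1176
  (V=0, Y=2, Z=0, W=0, U=0, X=1) weight 1/588
  … 134 more
Group by Y:
  weight(Y=0) = 4/21
  weight(Y=1) = 1/7
  weight(Y=2) = 4/21
Total weight = 4/21 + 1/7 + 4/21 = 11/21
P(Y=0 | obs) = 4/21 / 11/21 = 4/11
P(Y=1 | obs) = 1/7 / 11/21 = 3/11
P(Y=2 | obs) = 4/21 / 11/21 = 4/11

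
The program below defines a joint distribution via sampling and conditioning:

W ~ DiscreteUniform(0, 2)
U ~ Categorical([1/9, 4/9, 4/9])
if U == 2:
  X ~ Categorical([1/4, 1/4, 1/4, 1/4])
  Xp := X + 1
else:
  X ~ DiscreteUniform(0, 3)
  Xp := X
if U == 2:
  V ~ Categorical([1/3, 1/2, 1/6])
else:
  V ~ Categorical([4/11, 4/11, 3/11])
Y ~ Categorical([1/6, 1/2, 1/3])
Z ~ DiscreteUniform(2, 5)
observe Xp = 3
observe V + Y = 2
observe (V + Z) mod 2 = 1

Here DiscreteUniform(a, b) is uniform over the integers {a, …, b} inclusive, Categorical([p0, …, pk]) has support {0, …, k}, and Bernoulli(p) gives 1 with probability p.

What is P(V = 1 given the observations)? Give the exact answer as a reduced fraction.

P(V = 1 | obs) = 378/653

Enumerate traces; 54 have nonzero weight after conditioning:
  (W=0, U=0, X=3, V=0, Y=2, Z=3) weight 1/3564
  (W=0, U=0, X=3, V=0, Y=2, Z=5) weight 1/3564
  (W=0, U=0, X=3, V=1, Y=1, Z=2) weight 1/2376
  (W=0, U=0, X=3, V=1, Y=1, Z=4) weight 1/2376
  (W=0, U=0, X=3, V=2, Y=0, Z=3) weight 1/9504
  (W=0, U=0, X=3, V=2, Y=0, Z=5) weight 1/9504
  (W=0, U=1, X=3, V=0, Y=2, Z=3) weight 1/891
  (W=0, U=1, X=3, V=0, Y=2, Z=5) weight 1/891
  … 46 more
Group by V:
  weight(V=0) = 13/891
  weight(V=1) = 7/264
  weight(V=2) = 67/14256
Total weight = 13/891 + 7/264 + 67/14256 = 653/14256
P(V=0 | obs) = 13/891 / 653/14256 = 208/653
P(V=1 | obs) = 7/264 / 653/14256 = 378/653
P(V=2 | obs) = 67/14256 / 653/14256 = 67/653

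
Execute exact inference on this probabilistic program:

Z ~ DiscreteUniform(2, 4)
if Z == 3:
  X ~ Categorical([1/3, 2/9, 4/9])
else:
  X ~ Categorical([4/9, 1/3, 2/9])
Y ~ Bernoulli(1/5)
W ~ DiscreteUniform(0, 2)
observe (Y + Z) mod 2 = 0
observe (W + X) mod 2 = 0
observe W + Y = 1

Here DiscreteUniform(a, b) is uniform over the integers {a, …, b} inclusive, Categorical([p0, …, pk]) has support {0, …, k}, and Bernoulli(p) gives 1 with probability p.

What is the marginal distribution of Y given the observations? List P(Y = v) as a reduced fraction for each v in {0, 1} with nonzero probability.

P(Y=0) = 24/31, P(Y=1) = 7/31

Enumerate traces; 4 have nonzero weight after conditioning:
  (Z=2, X=1, Y=0, W=1) weight 4/135
  (Z=3, X=0, Y=1, W=0) weight 1/135
  (Z=3, X=2, Y=1, W=0) weight 4/405
  (Z=4, X=1, Y=0, W=1) weight 4/135
Group by Y:
  weight(Y=0) = 8/135
  weight(Y=1) = 7/405
Total weight = 8/135 + 7/405 = 31/405
P(Y=0 | obs) = 8/135 / 31/405 = 24/31
P(Y=1 | obs) = 7/405 / 31/405 = 7/31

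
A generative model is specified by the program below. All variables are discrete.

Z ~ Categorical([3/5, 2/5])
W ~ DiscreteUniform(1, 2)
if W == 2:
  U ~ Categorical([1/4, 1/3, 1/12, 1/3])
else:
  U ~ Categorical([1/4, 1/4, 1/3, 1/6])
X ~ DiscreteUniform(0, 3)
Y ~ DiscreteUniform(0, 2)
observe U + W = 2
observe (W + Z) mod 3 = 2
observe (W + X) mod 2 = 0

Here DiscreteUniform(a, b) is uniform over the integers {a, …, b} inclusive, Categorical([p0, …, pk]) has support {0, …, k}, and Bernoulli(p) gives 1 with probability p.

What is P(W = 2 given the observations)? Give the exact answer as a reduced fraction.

Enumerate traces; 12 have nonzero weight after conditioning:
  (Z=0, W=2, U=0, X=0, Y=0) weight 1/160
  (Z=0, W=2, U=0, X=0, Y=1) weight 1/160
  (Z=0, W=2, U=0, X=0, Y=2) weight 1/160
  (Z=0, W=2, U=0, X=2, Y=0) weight 1/160
  (Z=0, W=2, U=0, X=2, Y=1) weight 1/160
  (Z=0, W=2, U=0, X=2, Y=2) weight 1/160
  (Z=1, W=1, U=1, X=1, Y=0) weight 1/240
  (Z=1, W=1, U=1, X=1, Y=1) weight 1/240
  … 4 more
Group by W:
  weight(W=1) = 1/40
  weight(W=2) = 3/80
Total weight = 1/40 + 3/80 = 1/16
P(W=1 | obs) = 1/40 / 1/16 = 2/5
P(W=2 | obs) = 3/80 / 1/16 = 3/5

P(W = 2 | obs) = 3/5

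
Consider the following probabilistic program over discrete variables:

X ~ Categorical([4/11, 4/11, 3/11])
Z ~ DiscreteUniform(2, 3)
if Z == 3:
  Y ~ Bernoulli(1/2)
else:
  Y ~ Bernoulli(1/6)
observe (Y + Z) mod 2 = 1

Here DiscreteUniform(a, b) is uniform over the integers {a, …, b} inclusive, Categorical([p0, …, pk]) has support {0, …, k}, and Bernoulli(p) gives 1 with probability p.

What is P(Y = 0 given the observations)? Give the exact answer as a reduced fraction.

Enumerate traces; 6 have nonzero weight after conditioning:
  (X=0, Z=2, Y=1) weight 1/33
  (X=0, Z=3, Y=0) weight 1/11
  (X=1, Z=2, Y=1) weight 1/33
  (X=1, Z=3, Y=0) weight 1/11
  (X=2, Z=2, Y=1) weight 1/44
  (X=2, Z=3, Y=0) weight 3/44
Group by Y:
  weight(Y=0) = 1/4
  weight(Y=1) = 1/12
Total weight = 1/4 + 1/12 = 1/3
P(Y=0 | obs) = 1/4 / 1/3 = 3/4
P(Y=1 | obs) = 1/12 / 1/3 = 1/4

P(Y = 0 | obs) = 3/4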